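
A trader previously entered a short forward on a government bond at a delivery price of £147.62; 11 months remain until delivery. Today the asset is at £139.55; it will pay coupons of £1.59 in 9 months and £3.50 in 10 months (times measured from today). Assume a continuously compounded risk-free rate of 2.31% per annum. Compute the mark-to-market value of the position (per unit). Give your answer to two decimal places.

PV(remaining coupons) I = 1.59·e^(−0.0231·9/12) + 3.50·e^(−0.0231·10/12) = 4.9960
Current forward F = (S − I)·e^(rT) = (139.55 − 4.9960)·e^(0.0231·11/12) = 134.5540 × 1.021401 = 137.4336
Value (long) = (F − K)·e^(−rT) = (137.4336 − 147.62) × 0.979048 = -9.9730
Short position value = −(long value) = £9.97

£9.97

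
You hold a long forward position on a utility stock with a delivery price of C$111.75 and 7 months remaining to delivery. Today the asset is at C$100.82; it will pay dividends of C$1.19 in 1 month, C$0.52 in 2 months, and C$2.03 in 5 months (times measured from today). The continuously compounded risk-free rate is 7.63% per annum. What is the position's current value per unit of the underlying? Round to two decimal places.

PV(remaining dividends) I = 1.19·e^(−0.0763·1/12) + 0.52·e^(−0.0763·2/12) + 2.03·e^(−0.0763·5/12) = 3.6624
Current forward F = (S − I)·e^(rT) = (100.82 − 3.6624)·e^(0.0763·7/12) = 97.1576 × 1.045514 = 101.5796
Value (long) = (F − K)·e^(−rT) = (101.5796 − 111.75) × 0.956468 = -9.7277
Value = -C$9.73

-C$9.73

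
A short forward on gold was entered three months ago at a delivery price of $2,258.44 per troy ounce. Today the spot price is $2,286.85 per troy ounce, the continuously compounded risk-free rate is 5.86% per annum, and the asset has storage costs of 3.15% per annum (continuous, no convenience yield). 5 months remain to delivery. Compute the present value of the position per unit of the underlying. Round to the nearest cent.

Current fair forward for the remaining 5 months: F = S·e^((r + u)·T), (r + u) = 0.0586 + 0.0315 = 0.0901
F = 2286.85 · e^(0.0901 × 5/12) = 2286.85 × 1.03825526 = 2374.3340
Value of long forward = (F − K)·e^(−rT) = (2374.3340 − 2258.44) · e^(−0.0586·5/12)
= 115.8940 × 0.97587901 = 113.10
Short position value = −(long value) = -$113.10

-$113.10 per troy ounce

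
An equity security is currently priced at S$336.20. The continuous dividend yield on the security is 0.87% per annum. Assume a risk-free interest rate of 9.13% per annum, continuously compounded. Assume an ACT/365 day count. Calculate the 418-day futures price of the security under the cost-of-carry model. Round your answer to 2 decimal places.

F = S·e^((r − q)T) = 336.20 · e^((0.0913 − 0.0087) × 418/365)
= 336.20 · e^0.094594 = 336.20 × 1.099212
F = S$369.56

S$369.56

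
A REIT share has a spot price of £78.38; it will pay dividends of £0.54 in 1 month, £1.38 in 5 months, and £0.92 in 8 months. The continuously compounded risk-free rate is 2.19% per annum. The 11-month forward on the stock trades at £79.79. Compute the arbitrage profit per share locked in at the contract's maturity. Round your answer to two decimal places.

£2.69 per share

PV(dividends) I = 0.54·e^(−0.0219·1/12) + 1.38·e^(−0.0219·5/12) + 0.92·e^(−0.0219·8/12) = 2.8131
Fair forward F* = (S − I)·e^(rT) = (78.38 − 2.8131)·e^0.020075 = 75.5669 × 1.020278 = 77.0992
Market £79.79 > fair 77.0992: forward overpriced → cash-and-carry (borrow at r, buy the stock and collect the dividends, short the forward).
Profit at T = |F_mkt − F*| = |79.79 − 77.0992| = £2.69 per share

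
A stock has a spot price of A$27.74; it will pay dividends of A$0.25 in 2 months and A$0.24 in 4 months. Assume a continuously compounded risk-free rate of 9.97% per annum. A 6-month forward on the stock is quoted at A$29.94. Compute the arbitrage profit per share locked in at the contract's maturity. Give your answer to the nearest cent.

A$1.28 per share

PV(dividends) I = 0.25·e^(−0.0997·2/12) + 0.24·e^(−0.0997·4/12) = 0.4780
Fair forward F* = (S − I)·e^(rT) = (27.74 − 0.4780)·e^0.049850 = 27.2620 × 1.051113 = 28.6554
Market A$29.94 > fair 28.6554: forward overpriced → cash-and-carry (borrow at r, buy the stock and collect the dividends, short the forward).
Profit at T = |F_mkt − F*| = |29.94 − 28.6554| = A$1.28 per share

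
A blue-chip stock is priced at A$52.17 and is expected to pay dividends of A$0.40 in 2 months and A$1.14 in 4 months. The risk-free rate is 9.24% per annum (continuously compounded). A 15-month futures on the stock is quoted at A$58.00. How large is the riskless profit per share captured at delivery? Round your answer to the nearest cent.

PV(dividends) I = 0.40·e^(−0.0924·2/12) + 1.14·e^(−0.0924·4/12) = 1.4993
Fair futures F* = (S − I)·e^(rT) = (52.17 − 1.4993)·e^0.115500 = 50.6707 × 1.122435 = 56.8746
Market A$58.00 > fair 56.8746: forward overpriced → cash-and-carry (borrow at r, buy the stock and collect the dividends, short the forward).
Profit at T = |F_mkt − F*| = |58.00 − 56.8746| = A$1.13 per share

A$1.13 per share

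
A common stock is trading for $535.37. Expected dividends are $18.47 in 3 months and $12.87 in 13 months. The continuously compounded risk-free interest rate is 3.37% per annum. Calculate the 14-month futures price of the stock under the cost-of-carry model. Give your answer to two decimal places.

$524.88

PV(dividends) I = 18.47·e^(−0.0337·3/12) + 12.87·e^(−0.0337·13/12)
I = 18.3150 + 12.4086 = 30.7236
F = (S − I)·e^(rT) = (535.37 − 30.7236) · e^(0.0337·14/12)
= 504.6464 · e^0.039317 = 504.6464 × 1.040100 = $524.88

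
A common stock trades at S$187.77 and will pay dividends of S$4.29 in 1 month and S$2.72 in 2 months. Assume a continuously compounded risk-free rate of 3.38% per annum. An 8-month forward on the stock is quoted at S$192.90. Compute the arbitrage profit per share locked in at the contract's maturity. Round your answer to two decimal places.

PV(dividends) I = 4.29·e^(−0.0338·1/12) + 2.72·e^(−0.0338·2/12) = 6.9827
Fair forward F* = (S − I)·e^(rT) = (187.77 − 6.9827)·e^0.022533 = 180.7873 × 1.022789 = 184.9073
Market S$192.90 > fair 184.9073: forward overpriced → cash-and-carry (borrow at r, buy the stock and collect the dividends, short the forward).
Profit at T = |F_mkt − F*| = |192.90 − 184.9073| = S$7.99 per share

S$7.99 per share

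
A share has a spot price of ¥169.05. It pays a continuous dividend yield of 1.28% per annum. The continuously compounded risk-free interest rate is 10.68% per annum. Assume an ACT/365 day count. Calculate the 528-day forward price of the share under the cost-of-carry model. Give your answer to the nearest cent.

F = S·e^((r − q)T) = 169.05 · e^((0.1068 − 0.0128) × 528/365)
= 169.05 · e^0.135978 = 169.05 × 1.145657
F = ¥193.67

¥193.67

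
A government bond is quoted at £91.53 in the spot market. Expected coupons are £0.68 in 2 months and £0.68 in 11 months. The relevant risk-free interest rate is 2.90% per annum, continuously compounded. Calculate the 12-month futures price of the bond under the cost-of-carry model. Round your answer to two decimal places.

£92.84

PV(coupons) I = 0.68·e^(−0.0290·2/12) + 0.68·e^(−0.0290·11/12)
I = 0.6767 + 0.6622 = 1.3389
F = (S − I)·e^(rT) = (91.53 − 1.3389) · e^(0.0290·12/12)
= 90.1911 · e^0.029000 = 90.1911 × 1.029425 = £92.84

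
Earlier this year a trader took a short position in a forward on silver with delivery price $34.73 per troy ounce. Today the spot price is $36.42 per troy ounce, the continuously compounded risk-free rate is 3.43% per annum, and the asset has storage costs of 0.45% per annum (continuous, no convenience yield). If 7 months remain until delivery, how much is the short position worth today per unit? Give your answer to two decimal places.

-$2.47 per troy ounce

Current fair forward for the remaining 7 months: F = S·e^((r + u)·T), (r + u) = 0.0343 + 0.0045 = 0.0388
F = 36.42 · e^(0.0388 × 7/12) = 36.42 × 1.022891 = 37.2537
Value of long forward = (F − K)·e^(−rT) = (37.2537 − 34.73) · e^(−0.0343·7/12)
= 2.5237 × 0.980191 = 2.47
Short position value = −(long value) = -$2.47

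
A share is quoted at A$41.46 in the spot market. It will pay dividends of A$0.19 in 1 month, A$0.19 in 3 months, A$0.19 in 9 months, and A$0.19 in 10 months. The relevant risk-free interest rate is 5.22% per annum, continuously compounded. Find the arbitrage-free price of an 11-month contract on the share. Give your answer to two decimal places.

PV(dividends) I = 0.19·e^(−0.0522·1/12) + 0.19·e^(−0.0522·3/12) + 0.19·e^(−0.0522·9/12) + 0.19·e^(−0.0522·10/12)
I = 0.1892 + 0.1875 + 0.1827 + 0.1819 = 0.7413
F = (S − I)·e^(rT) = (41.46 − 0.7413) · e^(0.0522·11/12)
= 40.7187 · e^0.047850 = 40.7187 × 1.049013 = A$42.71

A$42.71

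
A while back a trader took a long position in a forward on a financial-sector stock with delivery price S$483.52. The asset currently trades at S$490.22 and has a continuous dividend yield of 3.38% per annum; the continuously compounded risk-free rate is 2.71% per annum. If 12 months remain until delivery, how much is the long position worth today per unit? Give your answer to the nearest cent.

Current fair forward for the remaining 12 months: F = S·e^((r − q)·T), (r − q) = 0.0271 − 0.0338 = -0.0067
F = 490.22 · e^(-0.0067 × 12/12) = 490.22 × 0.993322 = 486.9463
Value of long forward = (F − K)·e^(−rT) = (486.9463 − 483.52) · e^(−0.0271·12/12)
= 3.4263 × 0.973264 = 3.33

S$3.33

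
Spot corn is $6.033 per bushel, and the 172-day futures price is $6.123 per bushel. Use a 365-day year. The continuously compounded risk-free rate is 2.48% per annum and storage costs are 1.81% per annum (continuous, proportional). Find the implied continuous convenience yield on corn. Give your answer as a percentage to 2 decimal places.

F = S·e^((r+u−y)T) ⇒ (r+u−y) = ln(F/S)/T
ln(6.123/6.033) = 0.014808; /T ⇒ 0.031424
y = r + u − ln(F/S)/T = 0.0248 + 0.0181 − 0.031424 = 0.011476
y = 1.15%

1.15%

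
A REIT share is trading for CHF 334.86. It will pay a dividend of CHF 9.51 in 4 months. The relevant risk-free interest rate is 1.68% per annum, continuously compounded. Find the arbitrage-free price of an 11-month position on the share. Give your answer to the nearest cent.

CHF 330.45

PV(dividends) I = 9.51·e^(−0.0168·4/12)
I = 9.4569
F = (S − I)·e^(rT) = (334.86 − 9.4569) · e^(0.0168·11/12)
= 325.4031 · e^0.015400 = 325.4031 × 1.015519 = CHF 330.45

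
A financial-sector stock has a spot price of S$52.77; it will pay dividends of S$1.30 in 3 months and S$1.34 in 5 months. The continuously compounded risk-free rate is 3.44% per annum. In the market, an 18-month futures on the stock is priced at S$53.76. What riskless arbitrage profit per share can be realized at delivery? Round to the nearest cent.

PV(dividends) I = 1.30·e^(−0.0344·3/12) + 1.34·e^(−0.0344·5/12) = 2.6098
Fair futures F* = (S − I)·e^(rT) = (52.77 − 2.6098)·e^0.051600 = 50.1602 × 1.052954 = 52.8164
Market S$53.76 > fair 52.8164: forward overpriced → cash-and-carry (borrow at r, buy the stock and collect the dividends, short the forward).
Profit at T = |F_mkt − F*| = |53.76 − 52.8164| = S$0.94 per share

S$0.94 per share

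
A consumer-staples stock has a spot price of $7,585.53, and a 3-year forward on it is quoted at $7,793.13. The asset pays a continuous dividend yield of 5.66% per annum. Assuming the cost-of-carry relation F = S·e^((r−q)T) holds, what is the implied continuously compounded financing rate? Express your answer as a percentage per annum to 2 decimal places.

From F = S·e^((r−q)T): (r − q) = ln(F/S)/T
ln(7793.13/7585.53) = ln(1.027368) = 0.027000
(r − q) = 0.027000 / (3) = 0.009000
r = ln(F/S)/T + q = 0.009000 + 0.0566 = 0.065600
r = 6.56%

6.56%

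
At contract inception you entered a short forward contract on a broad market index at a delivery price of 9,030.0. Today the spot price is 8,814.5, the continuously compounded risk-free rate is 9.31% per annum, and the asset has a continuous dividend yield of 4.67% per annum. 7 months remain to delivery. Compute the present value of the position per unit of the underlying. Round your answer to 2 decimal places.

Current fair forward for the remaining 7 months: F = S·e^((r − q)·T), (r − q) = 0.0931 − 0.0467 = 0.0464
F = 8814.5 · e^(0.0464 × 7/12) = 8814.5 × 1.02743630 = 9056.3373
Value of long forward = (F − K)·e^(−rT) = (9056.3373 − 9030.0) · e^(−0.0931·7/12)
= 26.3373 × 0.94714003 = 24.95
Short position value = −(long value) = -24.95

-24.95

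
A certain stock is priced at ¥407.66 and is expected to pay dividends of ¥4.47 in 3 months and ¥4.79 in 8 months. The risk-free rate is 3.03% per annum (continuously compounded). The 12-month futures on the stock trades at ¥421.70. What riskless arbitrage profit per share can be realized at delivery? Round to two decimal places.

¥10.91 per share

PV(dividends) I = 4.47·e^(−0.0303·3/12) + 4.79·e^(−0.0303·8/12) = 9.1305
Fair futures F* = (S − I)·e^(rT) = (407.66 − 9.1305)·e^0.030300 = 398.5295 × 1.030764 = 410.7899
Market ¥421.70 > fair 410.7899: forward overpriced → cash-and-carry (borrow at r, buy the stock and collect the dividends, short the forward).
Profit at T = |F_mkt − F*| = |421.70 − 410.7899| = ¥10.91 per share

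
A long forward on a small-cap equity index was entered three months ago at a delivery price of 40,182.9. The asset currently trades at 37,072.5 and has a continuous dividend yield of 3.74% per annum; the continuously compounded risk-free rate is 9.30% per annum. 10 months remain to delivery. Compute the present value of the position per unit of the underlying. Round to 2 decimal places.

-1251.45

Current fair forward for the remaining 10 months: F = S·e^((r − q)·T), (r − q) = 0.0930 − 0.0374 = 0.0556
F = 37072.5 · e^(0.0556 × 10/12) = 37072.5 × 1.04742349 = 38830.6073
Value of long forward = (F − K)·e^(−rT) = (38830.6073 − 40182.9) · e^(−0.0930·10/12)
= -1352.2927 × 0.92542702 = -1251.45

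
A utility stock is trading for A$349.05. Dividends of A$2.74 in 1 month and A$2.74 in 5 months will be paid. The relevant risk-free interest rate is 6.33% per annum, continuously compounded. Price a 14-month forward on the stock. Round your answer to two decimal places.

A$370.00

PV(dividends) I = 2.74·e^(−0.0633·1/12) + 2.74·e^(−0.0633·5/12)
I = 2.7256 + 2.6687 = 5.3943
F = (S − I)·e^(rT) = (349.05 − 5.3943) · e^(0.0633·14/12)
= 343.6557 · e^0.073850 = 343.6557 × 1.076645 = A$370.00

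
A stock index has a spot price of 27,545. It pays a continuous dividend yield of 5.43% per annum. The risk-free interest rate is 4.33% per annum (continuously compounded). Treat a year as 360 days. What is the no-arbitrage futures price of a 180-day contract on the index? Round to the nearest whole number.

27,394

F = S·e^((r − q)T) = 27545 · e^((0.0433 − 0.0543) × 180/360)
= 27545 · e^-0.005500 = 27545 × 0.994515
F = 27,394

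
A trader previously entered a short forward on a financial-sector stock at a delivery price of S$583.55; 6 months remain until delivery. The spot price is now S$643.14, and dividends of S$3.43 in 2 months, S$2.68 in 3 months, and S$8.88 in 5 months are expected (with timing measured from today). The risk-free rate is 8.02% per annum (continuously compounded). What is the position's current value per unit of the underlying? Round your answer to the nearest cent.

-S$67.93

PV(remaining dividends) I = 3.43·e^(−0.0802·2/12) + 2.68·e^(−0.0802·3/12) + 8.88·e^(−0.0802·5/12) = 14.5994
Current forward F = (S − I)·e^(rT) = (643.14 − 14.5994)·e^(0.0802·6/12) = 628.5406 × 1.040915 = 654.2573
Value (long) = (F − K)·e^(−rT) = (654.2573 − 583.55) × 0.960693 = 67.9280
Short position value = −(long value) = -S$67.93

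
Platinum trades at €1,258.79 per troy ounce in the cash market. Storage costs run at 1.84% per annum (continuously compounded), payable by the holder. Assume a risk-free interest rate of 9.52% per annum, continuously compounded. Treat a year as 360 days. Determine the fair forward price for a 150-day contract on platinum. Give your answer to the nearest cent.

Net carry = r + u − y = 0.0952 + 0.0184 − 0.0000 = 0.1136
F = S·e^((r+u−y)T) = 1258.79 · e^(0.1136 × 150/360) = 1258.79 · e^0.04733333
= 1258.79 × 1.04847144 = €1,319.81 per troy ounce

€1,319.81 per troy ounce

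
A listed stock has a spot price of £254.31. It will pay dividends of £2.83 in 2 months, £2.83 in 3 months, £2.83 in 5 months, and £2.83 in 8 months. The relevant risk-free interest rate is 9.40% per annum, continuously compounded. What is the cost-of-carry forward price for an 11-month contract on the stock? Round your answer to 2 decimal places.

PV(dividends) I = 2.83·e^(−0.0940·2/12) + 2.83·e^(−0.0940·3/12) + 2.83·e^(−0.0940·5/12) + 2.83·e^(−0.0940·8/12)
I = 2.7860 + 2.7643 + 2.7213 + 2.6581 = 10.9297
F = (S − I)·e^(rT) = (254.31 − 10.9297) · e^(0.0940·11/12)
= 243.3803 · e^0.086167 = 243.3803 × 1.089988 = £265.28

£265.28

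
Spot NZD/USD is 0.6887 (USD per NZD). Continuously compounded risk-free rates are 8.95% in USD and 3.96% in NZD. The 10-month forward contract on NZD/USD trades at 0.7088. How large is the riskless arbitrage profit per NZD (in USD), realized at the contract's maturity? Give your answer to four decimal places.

0.0091 per NZD (in USD)

Fair forward: F* = S·e^(carry·T), with carry = (r_USD − r_NZD) = 0.0895 − 0.0396 = 0.0499
F* = 0.6887 · e^(0.0499 × 10/12) = 0.6887 · e^0.041583 = 0.6887 × 1.042460 = 0.7179
Market 0.7088 < fair 0.7179: forward underpriced → reverse cash-and-carry (short spot, go long the forward).
At maturity, profit = |F_mkt − F*| = |0.7088 − 0.7179| = 0.0091 per NZD (in USD)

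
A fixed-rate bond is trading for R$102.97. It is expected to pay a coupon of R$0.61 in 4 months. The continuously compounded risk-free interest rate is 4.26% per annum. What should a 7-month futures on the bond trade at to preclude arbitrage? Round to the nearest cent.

R$104.94

PV(coupons) I = 0.61·e^(−0.0426·4/12)
I = 0.6014
F = (S − I)·e^(rT) = (102.97 − 0.6014) · e^(0.0426·7/12)
= 102.3686 · e^0.024850 = 102.3686 × 1.025161 = R$104.94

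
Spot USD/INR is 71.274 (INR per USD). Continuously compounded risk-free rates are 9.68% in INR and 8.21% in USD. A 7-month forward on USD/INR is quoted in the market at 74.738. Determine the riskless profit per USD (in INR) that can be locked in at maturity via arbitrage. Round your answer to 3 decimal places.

Fair forward: F* = S·e^(carry·T), with carry = (r_INR − r_USD) = 0.0968 − 0.0821 = 0.0147
F* = 71.274 · e^(0.0147 × 7/12) = 71.274 · e^0.008575 = 71.274 × 1.008612 = 71.8878
Market 74.738 > fair 71.8878: forward overpriced → cash-and-carry (buy spot, short the forward).
At maturity, profit = |F_mkt − F*| = |74.738 − 71.8878| = 2.850 per USD (in INR)

2.850 per USD (in INR)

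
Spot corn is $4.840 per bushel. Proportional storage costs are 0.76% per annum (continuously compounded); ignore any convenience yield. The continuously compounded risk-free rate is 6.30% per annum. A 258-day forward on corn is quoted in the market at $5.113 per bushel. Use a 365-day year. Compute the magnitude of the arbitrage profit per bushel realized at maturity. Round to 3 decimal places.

Fair forward: F* = S·e^(carry·T), with carry = (r + u) = 0.0630 + 0.0076 = 0.0706
F* = 4.840 · e^(0.0706 × 258/365) = 4.840 · e^0.049904 = 4.840 × 1.051170 = $5.0877
Market $5.113 > fair $5.0877: forward overpriced → cash-and-carry (buy spot, short the forward).
At maturity, profit = |F_mkt − F*| = |5.113 − 5.0877| = $0.025 per bushel

$0.025 per bushel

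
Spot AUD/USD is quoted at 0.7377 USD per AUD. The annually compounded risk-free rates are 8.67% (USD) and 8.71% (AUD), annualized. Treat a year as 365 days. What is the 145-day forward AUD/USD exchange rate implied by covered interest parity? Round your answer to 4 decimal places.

By covered interest parity, F = S · (1+r_USD)^T / (1+r_AUD)^T
= 0.7377 × 1.033582 / 1.033733 = 0.7377 × 0.999854
F = 0.7376 USD per AUD

0.7376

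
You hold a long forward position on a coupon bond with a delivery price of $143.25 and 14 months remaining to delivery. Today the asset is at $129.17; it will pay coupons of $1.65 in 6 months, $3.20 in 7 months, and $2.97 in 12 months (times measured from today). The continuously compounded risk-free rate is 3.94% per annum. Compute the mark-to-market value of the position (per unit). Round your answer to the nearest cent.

PV(remaining coupons) I = 1.65·e^(−0.0394·6/12) + 3.20·e^(−0.0394·7/12) + 2.97·e^(−0.0394·12/12) = 7.6004
Current forward F = (S − I)·e^(rT) = (129.17 − 7.6004)·e^(0.0394·14/12) = 121.5696 × 1.047040 = 127.2882
Value (long) = (F − K)·e^(−rT) = (127.2882 − 143.25) × 0.955074 = -15.2447
Value = -$15.24

-$15.24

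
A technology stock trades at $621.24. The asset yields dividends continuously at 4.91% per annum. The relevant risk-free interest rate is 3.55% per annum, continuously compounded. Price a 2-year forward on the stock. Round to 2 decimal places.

$604.57

F = S·e^((r − q)T) = 621.24 · e^((0.0355 − 0.0491) × 2)
= 621.24 · e^-0.027200 = 621.24 × 0.973167
F = $604.57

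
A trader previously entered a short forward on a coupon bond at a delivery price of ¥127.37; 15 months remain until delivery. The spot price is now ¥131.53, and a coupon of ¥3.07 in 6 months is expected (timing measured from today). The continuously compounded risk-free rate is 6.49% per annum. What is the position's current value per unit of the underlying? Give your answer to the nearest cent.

PV(remaining coupons) I = 3.07·e^(−0.0649·6/12) = 2.9720
Current forward F = (S − I)·e^(rT) = (131.53 − 2.9720)·e^(0.0649·15/12) = 128.5580 × 1.084506 = 139.4219
Value (long) = (F − K)·e^(−rT) = (139.4219 − 127.37) × 0.922078 = 11.1128
Short position value = −(long value) = -¥11.11

-¥11.11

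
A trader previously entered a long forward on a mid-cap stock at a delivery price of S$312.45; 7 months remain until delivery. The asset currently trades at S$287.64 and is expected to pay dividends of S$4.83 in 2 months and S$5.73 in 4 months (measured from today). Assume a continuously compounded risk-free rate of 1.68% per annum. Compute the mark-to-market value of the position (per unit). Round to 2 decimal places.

PV(remaining dividends) I = 4.83·e^(−0.0168·2/12) + 5.73·e^(−0.0168·4/12) = 10.5145
Current forward F = (S − I)·e^(rT) = (287.64 − 10.5145)·e^(0.0168·7/12) = 277.1255 × 1.009848 = 279.8546
Value (long) = (F − K)·e^(−rT) = (279.8546 − 312.45) × 0.990248 = -32.2775
Value = -S$32.28

-S$32.28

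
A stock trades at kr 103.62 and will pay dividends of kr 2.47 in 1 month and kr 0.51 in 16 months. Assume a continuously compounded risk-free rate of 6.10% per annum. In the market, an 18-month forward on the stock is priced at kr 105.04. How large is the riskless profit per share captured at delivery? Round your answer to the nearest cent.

PV(dividends) I = 2.47·e^(−0.0610·1/12) + 0.51·e^(−0.0610·16/12) = 2.9276
Fair forward F* = (S − I)·e^(rT) = (103.62 − 2.9276)·e^0.091500 = 100.6924 × 1.095817 = 110.3404
Market kr 105.04 < fair 110.3404: forward underpriced → reverse cash-and-carry (short the stock, invest proceeds at r, pay the dividends, go long the forward).
Profit at T = |F_mkt − F*| = |105.04 − 110.3404| = kr 5.30 per share

kr 5.30 per share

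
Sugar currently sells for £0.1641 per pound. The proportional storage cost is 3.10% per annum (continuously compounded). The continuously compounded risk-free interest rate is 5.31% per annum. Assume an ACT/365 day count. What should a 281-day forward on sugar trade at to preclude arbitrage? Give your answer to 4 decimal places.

£0.1751 per pound

Net carry = r + u − y = 0.0531 + 0.0310 − 0.0000 = 0.0841
F = S·e^((r+u−y)T) = 0.1641 · e^(0.0841 × 281/365) = 0.1641 · e^0.064745
= 0.1641 × 1.066887 = £0.1751 per pound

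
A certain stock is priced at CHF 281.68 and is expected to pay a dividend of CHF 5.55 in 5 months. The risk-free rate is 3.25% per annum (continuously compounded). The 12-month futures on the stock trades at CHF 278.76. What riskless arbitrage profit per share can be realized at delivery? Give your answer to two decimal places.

PV(dividends) I = 5.55·e^(−0.0325·5/12) = 5.4754
Fair futures F* = (S − I)·e^(rT) = (281.68 − 5.4754)·e^0.032500 = 276.2046 × 1.033034 = 285.3287
Market CHF 278.76 < fair 285.3287: forward underpriced → reverse cash-and-carry (short the stock, invest proceeds at r, pay the dividends, go long the forward).
Profit at T = |F_mkt − F*| = |278.76 − 285.3287| = CHF 6.57 per share

CHF 6.57 per share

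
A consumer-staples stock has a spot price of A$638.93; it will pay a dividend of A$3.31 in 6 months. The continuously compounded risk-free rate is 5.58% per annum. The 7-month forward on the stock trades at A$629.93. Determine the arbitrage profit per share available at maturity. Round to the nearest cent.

PV(dividends) I = 3.31·e^(−0.0558·6/12) = 3.2189
Fair forward F* = (S − I)·e^(rT) = (638.93 − 3.2189)·e^0.032550 = 635.7111 × 1.033086 = 656.7442
Market A$629.93 < fair 656.7442: forward underpriced → reverse cash-and-carry (short the stock, invest proceeds at r, pay the dividends, go long the forward).
Profit at T = |F_mkt − F*| = |629.93 − 656.7442| = A$26.81 per share

A$26.81 per share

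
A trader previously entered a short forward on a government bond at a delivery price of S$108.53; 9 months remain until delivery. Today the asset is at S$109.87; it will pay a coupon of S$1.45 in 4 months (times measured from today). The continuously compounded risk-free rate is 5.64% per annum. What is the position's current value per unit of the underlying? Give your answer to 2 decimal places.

PV(remaining coupons) I = 1.45·e^(−0.0564·4/12) = 1.4230
Current forward F = (S − I)·e^(rT) = (109.87 − 1.4230)·e^(0.0564·9/12) = 108.4470 × 1.043207 = 113.1327
Value (long) = (F − K)·e^(−rT) = (113.1327 − 108.53) × 0.958582 = 4.4121
Short position value = −(long value) = -S$4.41

-S$4.41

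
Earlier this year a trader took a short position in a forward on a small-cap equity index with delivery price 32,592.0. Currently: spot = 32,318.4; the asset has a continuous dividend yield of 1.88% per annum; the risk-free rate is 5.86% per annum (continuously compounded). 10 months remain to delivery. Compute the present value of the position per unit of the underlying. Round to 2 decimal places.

Current fair forward for the remaining 10 months: F = S·e^((r − q)·T), (r − q) = 0.0586 − 0.0188 = 0.0398
F = 32318.4 · e^(0.0398 × 10/12) = 32318.4 × 1.03372281 = 33408.2673
Value of long forward = (F − K)·e^(−rT) = (33408.2673 − 32592.0) · e^(−0.0586·10/12)
= 816.2673 × 0.95233984 = 777.36
Short position value = −(long value) = -777.36

-777.36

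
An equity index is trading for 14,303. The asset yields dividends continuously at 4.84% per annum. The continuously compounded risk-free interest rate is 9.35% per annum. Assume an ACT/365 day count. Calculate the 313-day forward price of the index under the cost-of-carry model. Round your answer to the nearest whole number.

F = S·e^((r − q)T) = 14303 · e^((0.0935 − 0.0484) × 313/365)
= 14303 · e^0.038675 = 14303 × 1.039433
F = 14,867

14,867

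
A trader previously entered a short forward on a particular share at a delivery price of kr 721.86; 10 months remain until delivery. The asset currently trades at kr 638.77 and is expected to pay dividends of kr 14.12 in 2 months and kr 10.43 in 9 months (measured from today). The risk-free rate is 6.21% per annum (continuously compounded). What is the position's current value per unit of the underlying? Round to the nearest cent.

PV(remaining dividends) I = 14.12·e^(−0.0621·2/12) + 10.43·e^(−0.0621·9/12) = 23.9300
Current forward F = (S − I)·e^(rT) = (638.77 − 23.9300)·e^(0.0621·10/12) = 614.8400 × 1.053112 = 647.4954
Value (long) = (F − K)·e^(−rT) = (647.4954 − 721.86) × 0.949566 = -70.6141
Short position value = −(long value) = kr 70.61

kr 70.61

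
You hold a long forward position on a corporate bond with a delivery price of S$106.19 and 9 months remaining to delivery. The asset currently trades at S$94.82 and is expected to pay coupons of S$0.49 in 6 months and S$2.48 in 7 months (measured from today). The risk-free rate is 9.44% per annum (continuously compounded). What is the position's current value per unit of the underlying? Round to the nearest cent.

-S$6.93

PV(remaining coupons) I = 0.49·e^(−0.0944·6/12) + 2.48·e^(−0.0944·7/12) = 2.8145
Current forward F = (S − I)·e^(rT) = (94.82 − 2.8145)·e^(0.0944·9/12) = 92.0055 × 1.073367 = 98.7557
Value (long) = (F − K)·e^(−rT) = (98.7557 − 106.19) × 0.931648 = -6.9262
Value = -S$6.93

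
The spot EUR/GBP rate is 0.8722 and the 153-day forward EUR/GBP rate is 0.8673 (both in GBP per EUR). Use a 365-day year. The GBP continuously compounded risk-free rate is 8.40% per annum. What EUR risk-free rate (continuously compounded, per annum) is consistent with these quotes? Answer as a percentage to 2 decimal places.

9.74%

F = S·e^((r_GBP − r_EUR)T) ⇒ r_EUR = r_GBP − ln(F/S)/T
ln(0.8673/0.8722) = -0.005634; /(153/365) = -0.013441
r_EUR = 0.0840 + 0.013441 = 0.097441
r_EUR = 9.74%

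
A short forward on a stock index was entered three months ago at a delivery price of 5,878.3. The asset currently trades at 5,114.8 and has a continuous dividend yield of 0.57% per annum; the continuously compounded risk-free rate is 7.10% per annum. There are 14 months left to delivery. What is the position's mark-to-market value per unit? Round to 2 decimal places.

330.10

Current fair forward for the remaining 14 months: F = S·e^((r − q)·T), (r − q) = 0.0710 − 0.0057 = 0.0653
F = 5114.8 · e^(0.0653 × 14/12) = 5114.8 × 1.07916040 = 5519.6896
Value of long forward = (F − K)·e^(−rT) = (5519.6896 − 5878.3) · e^(−0.0710·14/12)
= -358.6104 × 0.92050455 = -330.10
Short position value = −(long value) = 330.10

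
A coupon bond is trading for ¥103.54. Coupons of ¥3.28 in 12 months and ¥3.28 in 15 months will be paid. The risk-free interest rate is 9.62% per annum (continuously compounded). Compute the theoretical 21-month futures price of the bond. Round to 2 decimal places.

PV(coupons) I = 3.28·e^(−0.0962·12/12) + 3.28·e^(−0.0962·15/12)
I = 2.9792 + 2.9084 = 5.8876
F = (S − I)·e^(rT) = (103.54 − 5.8876) · e^(0.0962·21/12)
= 97.6524 · e^0.168350 = 97.6524 × 1.183351 = ¥115.56

¥115.56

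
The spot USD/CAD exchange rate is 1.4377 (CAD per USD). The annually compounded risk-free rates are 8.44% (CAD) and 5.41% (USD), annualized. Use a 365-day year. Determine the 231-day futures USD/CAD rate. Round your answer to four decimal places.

By covered interest parity, F = S · (1+r_CAD)^T / (1+r_USD)^T
= 1.4377 × 1.052618 / 1.033907 = 1.4377 × 1.018097
F = 1.4637 CAD per USD

1.4637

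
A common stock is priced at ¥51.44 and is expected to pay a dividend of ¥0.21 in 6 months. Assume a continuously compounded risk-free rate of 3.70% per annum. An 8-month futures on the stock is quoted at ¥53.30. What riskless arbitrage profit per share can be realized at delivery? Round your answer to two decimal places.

¥0.79 per share

PV(dividends) I = 0.21·e^(−0.0370·6/12) = 0.2062
Fair futures F* = (S − I)·e^(rT) = (51.44 − 0.2062)·e^0.024667 = 51.2338 × 1.024974 = 52.5133
Market ¥53.30 > fair 52.5133: forward overpriced → cash-and-carry (borrow at r, buy the stock and collect the dividends, short the forward).
Profit at T = |F_mkt − F*| = |53.30 − 52.5133| = ¥0.79 per share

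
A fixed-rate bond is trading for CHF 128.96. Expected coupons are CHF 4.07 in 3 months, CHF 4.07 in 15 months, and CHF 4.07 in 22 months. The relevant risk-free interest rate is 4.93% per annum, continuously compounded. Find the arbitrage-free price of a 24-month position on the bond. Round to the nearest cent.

CHF 129.56

PV(coupons) I = 4.07·e^(−0.0493·3/12) + 4.07·e^(−0.0493·15/12) + 4.07·e^(−0.0493·22/12)
I = 4.0201 + 3.8268 + 3.7183 = 11.5652
F = (S − I)·e^(rT) = (128.96 − 11.5652) · e^(0.0493·24/12)
= 117.3948 · e^0.098600 = 117.3948 × 1.103625 = CHF 129.56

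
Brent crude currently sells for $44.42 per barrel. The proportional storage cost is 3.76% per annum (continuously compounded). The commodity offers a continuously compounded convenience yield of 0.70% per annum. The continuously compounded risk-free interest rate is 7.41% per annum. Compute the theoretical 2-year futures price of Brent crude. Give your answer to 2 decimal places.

$54.77 per barrel

Net carry = r + u − y = 0.0741 + 0.0376 − 0.0070 = 0.1047
F = S·e^((r+u−y)T) = 44.42 · e^(0.1047 × 2) = 44.42 · e^0.209400
= 44.42 × 1.232938 = $54.77 per barrel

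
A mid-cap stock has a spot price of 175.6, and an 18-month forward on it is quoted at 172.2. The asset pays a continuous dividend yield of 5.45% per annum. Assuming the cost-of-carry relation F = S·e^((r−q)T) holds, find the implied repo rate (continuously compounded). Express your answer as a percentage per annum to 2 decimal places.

4.15%

From F = S·e^((r−q)T): (r − q) = ln(F/S)/T
ln(172.2/175.6) = ln(0.980638) = -0.019552
(r − q) = -0.019552 / (18/12) = -0.013035
r = ln(F/S)/T + q = -0.013035 + 0.0545 = 0.041465
r = 4.15%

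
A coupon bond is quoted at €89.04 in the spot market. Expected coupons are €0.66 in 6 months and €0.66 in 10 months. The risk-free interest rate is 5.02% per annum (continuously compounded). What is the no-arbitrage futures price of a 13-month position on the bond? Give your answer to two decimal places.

PV(coupons) I = 0.66·e^(−0.0502·6/12) + 0.66·e^(−0.0502·10/12)
I = 0.6436 + 0.6330 = 1.2766
F = (S − I)·e^(rT) = (89.04 − 1.2766) · e^(0.0502·13/12)
= 87.7634 · e^0.054383 = 87.7634 × 1.055889 = €92.67

€92.67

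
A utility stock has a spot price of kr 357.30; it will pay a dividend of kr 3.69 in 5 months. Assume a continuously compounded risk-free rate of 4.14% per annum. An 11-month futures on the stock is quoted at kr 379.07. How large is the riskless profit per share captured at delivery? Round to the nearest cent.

PV(dividends) I = 3.69·e^(−0.0414·5/12) = 3.6269
Fair futures F* = (S − I)·e^(rT) = (357.30 − 3.6269)·e^0.037950 = 353.6731 × 1.038679 = 367.3528
Market kr 379.07 > fair 367.3528: forward overpriced → cash-and-carry (borrow at r, buy the stock and collect the dividends, short the forward).
Profit at T = |F_mkt − F*| = |379.07 − 367.3528| = kr 11.72 per share

kr 11.72 per share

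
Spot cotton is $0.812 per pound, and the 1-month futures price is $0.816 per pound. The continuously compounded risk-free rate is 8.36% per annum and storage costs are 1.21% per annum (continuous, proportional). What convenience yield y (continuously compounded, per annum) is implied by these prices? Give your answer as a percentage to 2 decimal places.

F = S·e^((r+u−y)T) ⇒ (r+u−y) = ln(F/S)/T
ln(0.816/0.812) = 0.004914; /T ⇒ 0.058968
y = r + u − ln(F/S)/T = 0.0836 + 0.0121 − 0.058968 = 0.036732
y = 3.67%

3.67%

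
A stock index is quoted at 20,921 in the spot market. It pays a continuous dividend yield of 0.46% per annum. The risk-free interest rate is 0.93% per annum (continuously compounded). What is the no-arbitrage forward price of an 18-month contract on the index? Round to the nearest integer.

21,069

F = S·e^((r − q)T) = 20921 · e^((0.0093 − 0.0046) × 18/12)
= 20921 · e^0.007050 = 20921 × 1.007075
F = 21,069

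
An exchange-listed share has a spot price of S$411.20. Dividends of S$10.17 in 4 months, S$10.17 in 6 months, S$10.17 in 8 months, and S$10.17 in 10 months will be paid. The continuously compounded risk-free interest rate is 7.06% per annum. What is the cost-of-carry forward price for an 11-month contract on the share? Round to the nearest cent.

PV(dividends) I = 10.17·e^(−0.0706·4/12) + 10.17·e^(−0.0706·6/12) + 10.17·e^(−0.0706·8/12) + 10.17·e^(−0.0706·10/12)
I = 9.9335 + 9.8173 + 9.7024 + 9.5889 = 39.0421
F = (S − I)·e^(rT) = (411.20 − 39.0421) · e^(0.0706·11/12)
= 372.1579 · e^0.064717 = 372.1579 × 1.066857 = S$397.04

S$397.04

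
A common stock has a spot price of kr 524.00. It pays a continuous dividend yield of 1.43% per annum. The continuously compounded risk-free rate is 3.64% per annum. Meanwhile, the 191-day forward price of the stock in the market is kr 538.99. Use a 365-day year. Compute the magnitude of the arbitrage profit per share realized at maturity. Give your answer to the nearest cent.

Fair forward: F* = S·e^(carry·T), with carry = (r − q) = 0.0364 − 0.0143 = 0.0221
F* = 524.00 · e^(0.0221 × 191/365) = 524.00 · e^0.011565 = 524.00 × 1.011632 = kr 530.0952
Market kr 538.99 > fair kr 530.0952: forward overpriced → cash-and-carry (buy spot, short the forward).
At maturity, profit = |F_mkt − F*| = |538.99 − 530.0952| = kr 8.89 per share

kr 8.89 per share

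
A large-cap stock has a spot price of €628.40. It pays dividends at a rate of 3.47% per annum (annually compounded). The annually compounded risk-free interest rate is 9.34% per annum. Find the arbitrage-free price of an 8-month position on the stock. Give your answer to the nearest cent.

F = S · (1+r)^T / (1+q)^T
= 628.40 × 1.061336 / 1.023002 = 628.40 × 1.037472
F = €651.95

€651.95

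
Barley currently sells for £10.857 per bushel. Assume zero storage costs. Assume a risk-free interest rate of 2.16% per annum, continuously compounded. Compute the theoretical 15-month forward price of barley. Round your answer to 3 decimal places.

£11.154 per bushel

F = S·e^(rT) = 10.857 · e^(0.0216 × 15/12) = 10.857 · e^0.027000
= 10.857 × 1.027368 = £11.154 per bushel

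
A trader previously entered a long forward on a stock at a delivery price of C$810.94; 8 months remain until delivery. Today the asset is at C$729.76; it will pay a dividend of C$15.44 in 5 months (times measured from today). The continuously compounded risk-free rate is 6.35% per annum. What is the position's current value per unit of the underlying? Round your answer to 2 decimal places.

-C$62.60

PV(remaining dividends) I = 15.44·e^(−0.0635·5/12) = 15.0368
Current forward F = (S − I)·e^(rT) = (729.76 − 15.0368)·e^(0.0635·8/12) = 714.7232 × 1.043242 = 745.6293
Value (long) = (F − K)·e^(−rT) = (745.6293 − 810.94) × 0.958550 = -62.6036
Value = -C$62.60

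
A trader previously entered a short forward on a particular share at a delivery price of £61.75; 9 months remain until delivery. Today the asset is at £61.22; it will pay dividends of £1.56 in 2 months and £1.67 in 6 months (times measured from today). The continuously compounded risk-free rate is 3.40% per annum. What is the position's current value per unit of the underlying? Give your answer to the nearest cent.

PV(remaining dividends) I = 1.56·e^(−0.0340·2/12) + 1.67·e^(−0.0340·6/12) = 3.1930
Current forward F = (S − I)·e^(rT) = (61.22 − 3.1930)·e^(0.0340·9/12) = 58.0270 × 1.025828 = 59.5257
Value (long) = (F − K)·e^(−rT) = (59.5257 − 61.75) × 0.974822 = -2.1683
Short position value = −(long value) = £2.17

£2.17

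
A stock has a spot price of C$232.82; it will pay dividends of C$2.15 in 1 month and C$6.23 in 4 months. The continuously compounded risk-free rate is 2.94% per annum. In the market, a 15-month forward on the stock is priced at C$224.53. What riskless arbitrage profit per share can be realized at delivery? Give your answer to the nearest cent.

PV(dividends) I = 2.15·e^(−0.0294·1/12) + 6.23·e^(−0.0294·4/12) = 8.3140
Fair forward F* = (S − I)·e^(rT) = (232.82 − 8.3140)·e^0.036750 = 224.5060 × 1.037434 = 232.9102
Market C$224.53 < fair 232.9102: forward underpriced → reverse cash-and-carry (short the stock, invest proceeds at r, pay the dividends, go long the forward).
Profit at T = |F_mkt − F*| = |224.53 − 232.9102| = C$8.38 per share

C$8.38 per share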